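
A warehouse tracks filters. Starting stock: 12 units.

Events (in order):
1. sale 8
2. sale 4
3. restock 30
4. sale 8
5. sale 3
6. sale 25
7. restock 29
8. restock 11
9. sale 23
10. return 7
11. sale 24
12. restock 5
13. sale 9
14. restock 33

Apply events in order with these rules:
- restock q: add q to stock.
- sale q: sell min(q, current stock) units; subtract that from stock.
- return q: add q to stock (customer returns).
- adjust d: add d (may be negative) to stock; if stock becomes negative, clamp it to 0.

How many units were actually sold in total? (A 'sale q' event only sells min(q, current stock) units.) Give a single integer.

Processing events:
Start: stock = 12
  Event 1 (sale 8): sell min(8,12)=8. stock: 12 - 8 = 4. total_sold = 8
  Event 2 (sale 4): sell min(4,4)=4. stock: 4 - 4 = 0. total_sold = 12
  Event 3 (restock 30): 0 + 30 = 30
  Event 4 (sale 8): sell min(8,30)=8. stock: 30 - 8 = 22. total_sold = 20
  Event 5 (sale 3): sell min(3,22)=3. stock: 22 - 3 = 19. total_sold = 23
  Event 6 (sale 25): sell min(25,19)=19. stock: 19 - 19 = 0. total_sold = 42
  Event 7 (restock 29): 0 + 29 = 29
  Event 8 (restock 11): 29 + 11 = 40
  Event 9 (sale 23): sell min(23,40)=23. stock: 40 - 23 = 17. total_sold = 65
  Event 10 (return 7): 17 + 7 = 24
  Event 11 (sale 24): sell min(24,24)=24. stock: 24 - 24 = 0. total_sold = 89
  Event 12 (restock 5): 0 + 5 = 5
  Event 13 (sale 9): sell min(9,5)=5. stock: 5 - 5 = 0. total_sold = 94
  Event 14 (restock 33): 0 + 33 = 33
Final: stock = 33, total_sold = 94

Answer: 94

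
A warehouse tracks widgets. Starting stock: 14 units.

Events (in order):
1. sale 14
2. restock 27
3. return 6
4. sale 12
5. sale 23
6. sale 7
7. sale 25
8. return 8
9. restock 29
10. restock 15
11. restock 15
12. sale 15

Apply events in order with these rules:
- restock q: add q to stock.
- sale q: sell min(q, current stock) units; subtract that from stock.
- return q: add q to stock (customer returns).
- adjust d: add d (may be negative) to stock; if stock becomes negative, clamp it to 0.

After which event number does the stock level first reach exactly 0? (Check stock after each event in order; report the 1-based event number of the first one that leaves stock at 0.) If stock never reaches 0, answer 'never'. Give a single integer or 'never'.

Answer: 1

Derivation:
Processing events:
Start: stock = 14
  Event 1 (sale 14): sell min(14,14)=14. stock: 14 - 14 = 0. total_sold = 14
  Event 2 (restock 27): 0 + 27 = 27
  Event 3 (return 6): 27 + 6 = 33
  Event 4 (sale 12): sell min(12,33)=12. stock: 33 - 12 = 21. total_sold = 26
  Event 5 (sale 23): sell min(23,21)=21. stock: 21 - 21 = 0. total_sold = 47
  Event 6 (sale 7): sell min(7,0)=0. stock: 0 - 0 = 0. total_sold = 47
  Event 7 (sale 25): sell min(25,0)=0. stock: 0 - 0 = 0. total_sold = 47
  Event 8 (return 8): 0 + 8 = 8
  Event 9 (restock 29): 8 + 29 = 37
  Event 10 (restock 15): 37 + 15 = 52
  Event 11 (restock 15): 52 + 15 = 67
  Event 12 (sale 15): sell min(15,67)=15. stock: 67 - 15 = 52. total_sold = 62
Final: stock = 52, total_sold = 62

First zero at event 1.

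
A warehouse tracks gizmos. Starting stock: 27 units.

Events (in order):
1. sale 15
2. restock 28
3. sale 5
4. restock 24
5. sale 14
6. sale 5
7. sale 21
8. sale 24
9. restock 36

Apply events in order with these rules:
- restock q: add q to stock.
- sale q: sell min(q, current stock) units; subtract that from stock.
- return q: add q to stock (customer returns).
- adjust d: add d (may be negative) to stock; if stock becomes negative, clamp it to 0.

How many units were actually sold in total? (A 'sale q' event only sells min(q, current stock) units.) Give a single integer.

Processing events:
Start: stock = 27
  Event 1 (sale 15): sell min(15,27)=15. stock: 27 - 15 = 12. total_sold = 15
  Event 2 (restock 28): 12 + 28 = 40
  Event 3 (sale 5): sell min(5,40)=5. stock: 40 - 5 = 35. total_sold = 20
  Event 4 (restock 24): 35 + 24 = 59
  Event 5 (sale 14): sell min(14,59)=14. stock: 59 - 14 = 45. total_sold = 34
  Event 6 (sale 5): sell min(5,45)=5. stock: 45 - 5 = 40. total_sold = 39
  Event 7 (sale 21): sell min(21,40)=21. stock: 40 - 21 = 19. total_sold = 60
  Event 8 (sale 24): sell min(24,19)=19. stock: 19 - 19 = 0. total_sold = 79
  Event 9 (restock 36): 0 + 36 = 36
Final: stock = 36, total_sold = 79

Answer: 79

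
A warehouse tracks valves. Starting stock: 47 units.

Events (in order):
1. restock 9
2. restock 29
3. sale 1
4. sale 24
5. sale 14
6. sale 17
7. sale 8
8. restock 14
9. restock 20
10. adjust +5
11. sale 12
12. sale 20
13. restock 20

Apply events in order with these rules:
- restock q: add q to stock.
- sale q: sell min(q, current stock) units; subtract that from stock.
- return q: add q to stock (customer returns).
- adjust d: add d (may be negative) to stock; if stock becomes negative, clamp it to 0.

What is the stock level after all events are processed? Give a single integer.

Processing events:
Start: stock = 47
  Event 1 (restock 9): 47 + 9 = 56
  Event 2 (restock 29): 56 + 29 = 85
  Event 3 (sale 1): sell min(1,85)=1. stock: 85 - 1 = 84. total_sold = 1
  Event 4 (sale 24): sell min(24,84)=24. stock: 84 - 24 = 60. total_sold = 25
  Event 5 (sale 14): sell min(14,60)=14. stock: 60 - 14 = 46. total_sold = 39
  Event 6 (sale 17): sell min(17,46)=17. stock: 46 - 17 = 29. total_sold = 56
  Event 7 (sale 8): sell min(8,29)=8. stock: 29 - 8 = 21. total_sold = 64
  Event 8 (restock 14): 21 + 14 = 35
  Event 9 (restock 20): 35 + 20 = 55
  Event 10 (adjust +5): 55 + 5 = 60
  Event 11 (sale 12): sell min(12,60)=12. stock: 60 - 12 = 48. total_sold = 76
  Event 12 (sale 20): sell min(20,48)=20. stock: 48 - 20 = 28. total_sold = 96
  Event 13 (restock 20): 28 + 20 = 48
Final: stock = 48, total_sold = 96

Answer: 48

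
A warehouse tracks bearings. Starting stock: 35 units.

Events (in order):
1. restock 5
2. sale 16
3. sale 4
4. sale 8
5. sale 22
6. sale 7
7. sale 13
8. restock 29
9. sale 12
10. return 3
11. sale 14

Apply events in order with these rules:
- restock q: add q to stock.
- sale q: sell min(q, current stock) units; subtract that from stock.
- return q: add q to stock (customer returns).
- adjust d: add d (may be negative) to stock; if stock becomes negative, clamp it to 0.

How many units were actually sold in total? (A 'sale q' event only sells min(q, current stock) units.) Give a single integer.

Answer: 66

Derivation:
Processing events:
Start: stock = 35
  Event 1 (restock 5): 35 + 5 = 40
  Event 2 (sale 16): sell min(16,40)=16. stock: 40 - 16 = 24. total_sold = 16
  Event 3 (sale 4): sell min(4,24)=4. stock: 24 - 4 = 20. total_sold = 20
  Event 4 (sale 8): sell min(8,20)=8. stock: 20 - 8 = 12. total_sold = 28
  Event 5 (sale 22): sell min(22,12)=12. stock: 12 - 12 = 0. total_sold = 40
  Event 6 (sale 7): sell min(7,0)=0. stock: 0 - 0 = 0. total_sold = 40
  Event 7 (sale 13): sell min(13,0)=0. stock: 0 - 0 = 0. total_sold = 40
  Event 8 (restock 29): 0 + 29 = 29
  Event 9 (sale 12): sell min(12,29)=12. stock: 29 - 12 = 17. total_sold = 52
  Event 10 (return 3): 17 + 3 = 20
  Event 11 (sale 14): sell min(14,20)=14. stock: 20 - 14 = 6. total_sold = 66
Final: stock = 6, total_sold = 66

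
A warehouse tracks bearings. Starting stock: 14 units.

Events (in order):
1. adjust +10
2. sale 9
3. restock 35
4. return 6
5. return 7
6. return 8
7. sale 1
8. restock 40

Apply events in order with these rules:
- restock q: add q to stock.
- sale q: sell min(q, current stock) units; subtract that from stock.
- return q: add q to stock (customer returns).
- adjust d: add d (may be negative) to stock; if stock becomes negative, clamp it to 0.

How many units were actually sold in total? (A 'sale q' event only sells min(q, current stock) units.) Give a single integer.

Answer: 10

Derivation:
Processing events:
Start: stock = 14
  Event 1 (adjust +10): 14 + 10 = 24
  Event 2 (sale 9): sell min(9,24)=9. stock: 24 - 9 = 15. total_sold = 9
  Event 3 (restock 35): 15 + 35 = 50
  Event 4 (return 6): 50 + 6 = 56
  Event 5 (return 7): 56 + 7 = 63
  Event 6 (return 8): 63 + 8 = 71
  Event 7 (sale 1): sell min(1,71)=1. stock: 71 - 1 = 70. total_sold = 10
  Event 8 (restock 40): 70 + 40 = 110
Final: stock = 110, total_sold = 10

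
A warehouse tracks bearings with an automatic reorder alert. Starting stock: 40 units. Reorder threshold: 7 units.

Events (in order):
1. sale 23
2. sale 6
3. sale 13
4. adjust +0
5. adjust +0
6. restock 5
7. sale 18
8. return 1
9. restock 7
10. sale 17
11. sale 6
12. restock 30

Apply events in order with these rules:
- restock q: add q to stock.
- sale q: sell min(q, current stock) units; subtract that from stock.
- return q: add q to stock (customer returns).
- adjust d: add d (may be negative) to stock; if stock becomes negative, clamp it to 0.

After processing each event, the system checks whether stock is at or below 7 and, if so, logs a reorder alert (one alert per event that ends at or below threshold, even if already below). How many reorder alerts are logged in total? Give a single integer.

Answer: 8

Derivation:
Processing events:
Start: stock = 40
  Event 1 (sale 23): sell min(23,40)=23. stock: 40 - 23 = 17. total_sold = 23
  Event 2 (sale 6): sell min(6,17)=6. stock: 17 - 6 = 11. total_sold = 29
  Event 3 (sale 13): sell min(13,11)=11. stock: 11 - 11 = 0. total_sold = 40
  Event 4 (adjust +0): 0 + 0 = 0
  Event 5 (adjust +0): 0 + 0 = 0
  Event 6 (restock 5): 0 + 5 = 5
  Event 7 (sale 18): sell min(18,5)=5. stock: 5 - 5 = 0. total_sold = 45
  Event 8 (return 1): 0 + 1 = 1
  Event 9 (restock 7): 1 + 7 = 8
  Event 10 (sale 17): sell min(17,8)=8. stock: 8 - 8 = 0. total_sold = 53
  Event 11 (sale 6): sell min(6,0)=0. stock: 0 - 0 = 0. total_sold = 53
  Event 12 (restock 30): 0 + 30 = 30
Final: stock = 30, total_sold = 53

Checking against threshold 7:
  After event 1: stock=17 > 7
  After event 2: stock=11 > 7
  After event 3: stock=0 <= 7 -> ALERT
  After event 4: stock=0 <= 7 -> ALERT
  After event 5: stock=0 <= 7 -> ALERT
  After event 6: stock=5 <= 7 -> ALERT
  After event 7: stock=0 <= 7 -> ALERT
  After event 8: stock=1 <= 7 -> ALERT
  After event 9: stock=8 > 7
  After event 10: stock=0 <= 7 -> ALERT
  After event 11: stock=0 <= 7 -> ALERT
  After event 12: stock=30 > 7
Alert events: [3, 4, 5, 6, 7, 8, 10, 11]. Count = 8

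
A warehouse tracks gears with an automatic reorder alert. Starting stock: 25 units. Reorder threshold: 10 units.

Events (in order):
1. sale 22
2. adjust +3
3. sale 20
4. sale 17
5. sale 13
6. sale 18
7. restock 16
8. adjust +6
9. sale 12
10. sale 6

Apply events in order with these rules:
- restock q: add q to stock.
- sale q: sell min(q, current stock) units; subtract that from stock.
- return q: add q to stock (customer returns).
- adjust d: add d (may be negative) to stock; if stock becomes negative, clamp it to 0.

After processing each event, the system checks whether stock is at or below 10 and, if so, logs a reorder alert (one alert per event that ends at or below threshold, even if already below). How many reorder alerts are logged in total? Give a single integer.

Processing events:
Start: stock = 25
  Event 1 (sale 22): sell min(22,25)=22. stock: 25 - 22 = 3. total_sold = 22
  Event 2 (adjust +3): 3 + 3 = 6
  Event 3 (sale 20): sell min(20,6)=6. stock: 6 - 6 = 0. total_sold = 28
  Event 4 (sale 17): sell min(17,0)=0. stock: 0 - 0 = 0. total_sold = 28
  Event 5 (sale 13): sell min(13,0)=0. stock: 0 - 0 = 0. total_sold = 28
  Event 6 (sale 18): sell min(18,0)=0. stock: 0 - 0 = 0. total_sold = 28
  Event 7 (restock 16): 0 + 16 = 16
  Event 8 (adjust +6): 16 + 6 = 22
  Event 9 (sale 12): sell min(12,22)=12. stock: 22 - 12 = 10. total_sold = 40
  Event 10 (sale 6): sell min(6,10)=6. stock: 10 - 6 = 4. total_sold = 46
Final: stock = 4, total_sold = 46

Checking against threshold 10:
  After event 1: stock=3 <= 10 -> ALERT
  After event 2: stock=6 <= 10 -> ALERT
  After event 3: stock=0 <= 10 -> ALERT
  After event 4: stock=0 <= 10 -> ALERT
  After event 5: stock=0 <= 10 -> ALERT
  After event 6: stock=0 <= 10 -> ALERT
  After event 7: stock=16 > 10
  After event 8: stock=22 > 10
  After event 9: stock=10 <= 10 -> ALERT
  After event 10: stock=4 <= 10 -> ALERT
Alert events: [1, 2, 3, 4, 5, 6, 9, 10]. Count = 8

Answer: 8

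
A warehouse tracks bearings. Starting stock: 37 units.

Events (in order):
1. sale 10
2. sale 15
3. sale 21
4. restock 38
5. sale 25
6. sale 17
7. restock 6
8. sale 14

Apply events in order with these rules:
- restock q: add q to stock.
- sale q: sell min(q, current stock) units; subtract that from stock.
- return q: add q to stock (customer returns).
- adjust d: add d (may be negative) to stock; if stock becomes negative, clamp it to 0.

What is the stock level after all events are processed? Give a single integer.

Processing events:
Start: stock = 37
  Event 1 (sale 10): sell min(10,37)=10. stock: 37 - 10 = 27. total_sold = 10
  Event 2 (sale 15): sell min(15,27)=15. stock: 27 - 15 = 12. total_sold = 25
  Event 3 (sale 21): sell min(21,12)=12. stock: 12 - 12 = 0. total_sold = 37
  Event 4 (restock 38): 0 + 38 = 38
  Event 5 (sale 25): sell min(25,38)=25. stock: 38 - 25 = 13. total_sold = 62
  Event 6 (sale 17): sell min(17,13)=13. stock: 13 - 13 = 0. total_sold = 75
  Event 7 (restock 6): 0 + 6 = 6
  Event 8 (sale 14): sell min(14,6)=6. stock: 6 - 6 = 0. total_sold = 81
Final: stock = 0, total_sold = 81

Answer: 0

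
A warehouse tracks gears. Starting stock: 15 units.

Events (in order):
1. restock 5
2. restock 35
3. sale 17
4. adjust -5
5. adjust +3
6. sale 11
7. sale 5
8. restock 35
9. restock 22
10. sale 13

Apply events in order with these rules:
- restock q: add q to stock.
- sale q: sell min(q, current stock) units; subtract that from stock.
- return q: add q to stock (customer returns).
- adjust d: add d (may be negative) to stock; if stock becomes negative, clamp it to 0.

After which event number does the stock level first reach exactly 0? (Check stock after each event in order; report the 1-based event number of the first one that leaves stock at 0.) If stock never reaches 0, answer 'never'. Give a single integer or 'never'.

Answer: never

Derivation:
Processing events:
Start: stock = 15
  Event 1 (restock 5): 15 + 5 = 20
  Event 2 (restock 35): 20 + 35 = 55
  Event 3 (sale 17): sell min(17,55)=17. stock: 55 - 17 = 38. total_sold = 17
  Event 4 (adjust -5): 38 + -5 = 33
  Event 5 (adjust +3): 33 + 3 = 36
  Event 6 (sale 11): sell min(11,36)=11. stock: 36 - 11 = 25. total_sold = 28
  Event 7 (sale 5): sell min(5,25)=5. stock: 25 - 5 = 20. total_sold = 33
  Event 8 (restock 35): 20 + 35 = 55
  Event 9 (restock 22): 55 + 22 = 77
  Event 10 (sale 13): sell min(13,77)=13. stock: 77 - 13 = 64. total_sold = 46
Final: stock = 64, total_sold = 46

Stock never reaches 0.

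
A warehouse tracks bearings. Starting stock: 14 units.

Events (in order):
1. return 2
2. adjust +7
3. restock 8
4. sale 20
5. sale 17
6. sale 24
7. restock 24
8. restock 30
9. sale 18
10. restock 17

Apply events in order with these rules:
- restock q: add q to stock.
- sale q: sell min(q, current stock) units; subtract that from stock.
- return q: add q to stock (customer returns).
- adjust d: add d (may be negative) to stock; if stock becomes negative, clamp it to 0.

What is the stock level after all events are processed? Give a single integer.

Processing events:
Start: stock = 14
  Event 1 (return 2): 14 + 2 = 16
  Event 2 (adjust +7): 16 + 7 = 23
  Event 3 (restock 8): 23 + 8 = 31
  Event 4 (sale 20): sell min(20,31)=20. stock: 31 - 20 = 11. total_sold = 20
  Event 5 (sale 17): sell min(17,11)=11. stock: 11 - 11 = 0. total_sold = 31
  Event 6 (sale 24): sell min(24,0)=0. stock: 0 - 0 = 0. total_sold = 31
  Event 7 (restock 24): 0 + 24 = 24
  Event 8 (restock 30): 24 + 30 = 54
  Event 9 (sale 18): sell min(18,54)=18. stock: 54 - 18 = 36. total_sold = 49
  Event 10 (restock 17): 36 + 17 = 53
Final: stock = 53, total_sold = 49

Answer: 53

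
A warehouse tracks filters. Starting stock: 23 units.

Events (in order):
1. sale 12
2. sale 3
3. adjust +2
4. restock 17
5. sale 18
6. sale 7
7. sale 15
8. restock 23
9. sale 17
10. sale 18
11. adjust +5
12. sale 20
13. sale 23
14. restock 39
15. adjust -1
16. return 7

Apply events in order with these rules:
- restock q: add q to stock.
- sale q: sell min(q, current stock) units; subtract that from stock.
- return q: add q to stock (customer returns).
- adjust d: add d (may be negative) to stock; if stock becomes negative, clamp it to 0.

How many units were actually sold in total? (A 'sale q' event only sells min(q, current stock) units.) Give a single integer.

Processing events:
Start: stock = 23
  Event 1 (sale 12): sell min(12,23)=12. stock: 23 - 12 = 11. total_sold = 12
  Event 2 (sale 3): sell min(3,11)=3. stock: 11 - 3 = 8. total_sold = 15
  Event 3 (adjust +2): 8 + 2 = 10
  Event 4 (restock 17): 10 + 17 = 27
  Event 5 (sale 18): sell min(18,27)=18. stock: 27 - 18 = 9. total_sold = 33
  Event 6 (sale 7): sell min(7,9)=7. stock: 9 - 7 = 2. total_sold = 40
  Event 7 (sale 15): sell min(15,2)=2. stock: 2 - 2 = 0. total_sold = 42
  Event 8 (restock 23): 0 + 23 = 23
  Event 9 (sale 17): sell min(17,23)=17. stock: 23 - 17 = 6. total_sold = 59
  Event 10 (sale 18): sell min(18,6)=6. stock: 6 - 6 = 0. total_sold = 65
  Event 11 (adjust +5): 0 + 5 = 5
  Event 12 (sale 20): sell min(20,5)=5. stock: 5 - 5 = 0. total_sold = 70
  Event 13 (sale 23): sell min(23,0)=0. stock: 0 - 0 = 0. total_sold = 70
  Event 14 (restock 39): 0 + 39 = 39
  Event 15 (adjust -1): 39 + -1 = 38
  Event 16 (return 7): 38 + 7 = 45
Final: stock = 45, total_sold = 70

Answer: 70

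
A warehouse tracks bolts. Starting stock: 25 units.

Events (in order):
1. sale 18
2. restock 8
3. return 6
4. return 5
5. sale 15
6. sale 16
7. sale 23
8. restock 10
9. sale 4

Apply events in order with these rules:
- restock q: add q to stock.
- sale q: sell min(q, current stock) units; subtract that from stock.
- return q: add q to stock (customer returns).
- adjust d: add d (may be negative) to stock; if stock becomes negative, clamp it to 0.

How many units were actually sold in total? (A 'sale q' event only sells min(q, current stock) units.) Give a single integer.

Answer: 48

Derivation:
Processing events:
Start: stock = 25
  Event 1 (sale 18): sell min(18,25)=18. stock: 25 - 18 = 7. total_sold = 18
  Event 2 (restock 8): 7 + 8 = 15
  Event 3 (return 6): 15 + 6 = 21
  Event 4 (return 5): 21 + 5 = 26
  Event 5 (sale 15): sell min(15,26)=15. stock: 26 - 15 = 11. total_sold = 33
  Event 6 (sale 16): sell min(16,11)=11. stock: 11 - 11 = 0. total_sold = 44
  Event 7 (sale 23): sell min(23,0)=0. stock: 0 - 0 = 0. total_sold = 44
  Event 8 (restock 10): 0 + 10 = 10
  Event 9 (sale 4): sell min(4,10)=4. stock: 10 - 4 = 6. total_sold = 48
Final: stock = 6, total_sold = 48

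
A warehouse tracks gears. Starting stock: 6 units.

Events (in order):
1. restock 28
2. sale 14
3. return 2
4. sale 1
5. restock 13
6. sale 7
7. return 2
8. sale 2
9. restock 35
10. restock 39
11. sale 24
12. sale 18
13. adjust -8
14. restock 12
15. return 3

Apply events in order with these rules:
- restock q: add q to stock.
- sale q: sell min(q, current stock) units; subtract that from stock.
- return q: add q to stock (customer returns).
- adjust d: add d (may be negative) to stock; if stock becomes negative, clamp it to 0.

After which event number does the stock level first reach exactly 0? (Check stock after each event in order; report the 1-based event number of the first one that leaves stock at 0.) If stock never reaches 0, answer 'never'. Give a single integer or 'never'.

Answer: never

Derivation:
Processing events:
Start: stock = 6
  Event 1 (restock 28): 6 + 28 = 34
  Event 2 (sale 14): sell min(14,34)=14. stock: 34 - 14 = 20. total_sold = 14
  Event 3 (return 2): 20 + 2 = 22
  Event 4 (sale 1): sell min(1,22)=1. stock: 22 - 1 = 21. total_sold = 15
  Event 5 (restock 13): 21 + 13 = 34
  Event 6 (sale 7): sell min(7,34)=7. stock: 34 - 7 = 27. total_sold = 22
  Event 7 (return 2): 27 + 2 = 29
  Event 8 (sale 2): sell min(2,29)=2. stock: 29 - 2 = 27. total_sold = 24
  Event 9 (restock 35): 27 + 35 = 62
  Event 10 (restock 39): 62 + 39 = 101
  Event 11 (sale 24): sell min(24,101)=24. stock: 101 - 24 = 77. total_sold = 48
  Event 12 (sale 18): sell min(18,77)=18. stock: 77 - 18 = 59. total_sold = 66
  Event 13 (adjust -8): 59 + -8 = 51
  Event 14 (restock 12): 51 + 12 = 63
  Event 15 (return 3): 63 + 3 = 66
Final: stock = 66, total_sold = 66

Stock never reaches 0.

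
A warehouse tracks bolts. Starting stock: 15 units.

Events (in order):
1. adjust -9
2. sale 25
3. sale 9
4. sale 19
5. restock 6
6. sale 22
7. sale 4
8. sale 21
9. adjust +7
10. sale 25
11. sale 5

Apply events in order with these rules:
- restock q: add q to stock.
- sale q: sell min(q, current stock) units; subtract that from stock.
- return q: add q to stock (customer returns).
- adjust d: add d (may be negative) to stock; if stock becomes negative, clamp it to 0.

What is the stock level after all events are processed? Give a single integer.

Answer: 0

Derivation:
Processing events:
Start: stock = 15
  Event 1 (adjust -9): 15 + -9 = 6
  Event 2 (sale 25): sell min(25,6)=6. stock: 6 - 6 = 0. total_sold = 6
  Event 3 (sale 9): sell min(9,0)=0. stock: 0 - 0 = 0. total_sold = 6
  Event 4 (sale 19): sell min(19,0)=0. stock: 0 - 0 = 0. total_sold = 6
  Event 5 (restock 6): 0 + 6 = 6
  Event 6 (sale 22): sell min(22,6)=6. stock: 6 - 6 = 0. total_sold = 12
  Event 7 (sale 4): sell min(4,0)=0. stock: 0 - 0 = 0. total_sold = 12
  Event 8 (sale 21): sell min(21,0)=0. stock: 0 - 0 = 0. total_sold = 12
  Event 9 (adjust +7): 0 + 7 = 7
  Event 10 (sale 25): sell min(25,7)=7. stock: 7 - 7 = 0. total_sold = 19
  Event 11 (sale 5): sell min(5,0)=0. stock: 0 - 0 = 0. total_sold = 19
Final: stock = 0, total_sold = 19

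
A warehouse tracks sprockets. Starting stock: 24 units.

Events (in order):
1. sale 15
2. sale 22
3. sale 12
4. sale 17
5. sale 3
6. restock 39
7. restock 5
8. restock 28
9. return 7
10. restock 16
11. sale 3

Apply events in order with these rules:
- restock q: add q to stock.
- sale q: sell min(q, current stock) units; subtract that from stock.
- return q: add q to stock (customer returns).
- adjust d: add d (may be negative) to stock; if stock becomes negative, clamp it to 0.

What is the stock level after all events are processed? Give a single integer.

Processing events:
Start: stock = 24
  Event 1 (sale 15): sell min(15,24)=15. stock: 24 - 15 = 9. total_sold = 15
  Event 2 (sale 22): sell min(22,9)=9. stock: 9 - 9 = 0. total_sold = 24
  Event 3 (sale 12): sell min(12,0)=0. stock: 0 - 0 = 0. total_sold = 24
  Event 4 (sale 17): sell min(17,0)=0. stock: 0 - 0 = 0. total_sold = 24
  Event 5 (sale 3): sell min(3,0)=0. stock: 0 - 0 = 0. total_sold = 24
  Event 6 (restock 39): 0 + 39 = 39
  Event 7 (restock 5): 39 + 5 = 44
  Event 8 (restock 28): 44 + 28 = 72
  Event 9 (return 7): 72 + 7 = 79
  Event 10 (restock 16): 79 + 16 = 95
  Event 11 (sale 3): sell min(3,95)=3. stock: 95 - 3 = 92. total_sold = 27
Final: stock = 92, total_sold = 27

Answer: 92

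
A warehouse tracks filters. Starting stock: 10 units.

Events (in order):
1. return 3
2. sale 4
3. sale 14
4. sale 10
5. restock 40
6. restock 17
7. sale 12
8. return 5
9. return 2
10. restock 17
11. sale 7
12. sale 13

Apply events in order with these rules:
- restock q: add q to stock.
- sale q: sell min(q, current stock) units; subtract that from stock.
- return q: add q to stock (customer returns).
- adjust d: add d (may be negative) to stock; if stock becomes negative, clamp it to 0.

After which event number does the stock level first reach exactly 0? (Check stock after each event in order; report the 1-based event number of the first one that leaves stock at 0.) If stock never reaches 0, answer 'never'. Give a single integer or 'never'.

Answer: 3

Derivation:
Processing events:
Start: stock = 10
  Event 1 (return 3): 10 + 3 = 13
  Event 2 (sale 4): sell min(4,13)=4. stock: 13 - 4 = 9. total_sold = 4
  Event 3 (sale 14): sell min(14,9)=9. stock: 9 - 9 = 0. total_sold = 13
  Event 4 (sale 10): sell min(10,0)=0. stock: 0 - 0 = 0. total_sold = 13
  Event 5 (restock 40): 0 + 40 = 40
  Event 6 (restock 17): 40 + 17 = 57
  Event 7 (sale 12): sell min(12,57)=12. stock: 57 - 12 = 45. total_sold = 25
  Event 8 (return 5): 45 + 5 = 50
  Event 9 (return 2): 50 + 2 = 52
  Event 10 (restock 17): 52 + 17 = 69
  Event 11 (sale 7): sell min(7,69)=7. stock: 69 - 7 = 62. total_sold = 32
  Event 12 (sale 13): sell min(13,62)=13. stock: 62 - 13 = 49. total_sold = 45
Final: stock = 49, total_sold = 45

First zero at event 3.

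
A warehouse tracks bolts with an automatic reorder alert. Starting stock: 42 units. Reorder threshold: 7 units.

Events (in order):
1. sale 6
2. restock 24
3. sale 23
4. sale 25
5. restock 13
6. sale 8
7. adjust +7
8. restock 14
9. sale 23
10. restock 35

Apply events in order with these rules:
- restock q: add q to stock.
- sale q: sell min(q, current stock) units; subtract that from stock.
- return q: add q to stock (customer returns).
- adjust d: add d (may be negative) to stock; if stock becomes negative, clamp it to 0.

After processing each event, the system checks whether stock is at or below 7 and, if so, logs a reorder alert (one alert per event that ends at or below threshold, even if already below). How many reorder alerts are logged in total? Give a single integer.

Processing events:
Start: stock = 42
  Event 1 (sale 6): sell min(6,42)=6. stock: 42 - 6 = 36. total_sold = 6
  Event 2 (restock 24): 36 + 24 = 60
  Event 3 (sale 23): sell min(23,60)=23. stock: 60 - 23 = 37. total_sold = 29
  Event 4 (sale 25): sell min(25,37)=25. stock: 37 - 25 = 12. total_sold = 54
  Event 5 (restock 13): 12 + 13 = 25
  Event 6 (sale 8): sell min(8,25)=8. stock: 25 - 8 = 17. total_sold = 62
  Event 7 (adjust +7): 17 + 7 = 24
  Event 8 (restock 14): 24 + 14 = 38
  Event 9 (sale 23): sell min(23,38)=23. stock: 38 - 23 = 15. total_sold = 85
  Event 10 (restock 35): 15 + 35 = 50
Final: stock = 50, total_sold = 85

Checking against threshold 7:
  After event 1: stock=36 > 7
  After event 2: stock=60 > 7
  After event 3: stock=37 > 7
  After event 4: stock=12 > 7
  After event 5: stock=25 > 7
  After event 6: stock=17 > 7
  After event 7: stock=24 > 7
  After event 8: stock=38 > 7
  After event 9: stock=15 > 7
  After event 10: stock=50 > 7
Alert events: []. Count = 0

Answer: 0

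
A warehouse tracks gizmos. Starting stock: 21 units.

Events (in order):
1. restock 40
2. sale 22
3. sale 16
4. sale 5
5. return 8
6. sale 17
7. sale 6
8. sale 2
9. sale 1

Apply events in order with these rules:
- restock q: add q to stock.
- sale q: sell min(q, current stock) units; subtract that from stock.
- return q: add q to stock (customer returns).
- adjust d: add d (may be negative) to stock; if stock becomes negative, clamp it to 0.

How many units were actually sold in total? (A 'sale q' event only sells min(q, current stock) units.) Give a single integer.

Answer: 69

Derivation:
Processing events:
Start: stock = 21
  Event 1 (restock 40): 21 + 40 = 61
  Event 2 (sale 22): sell min(22,61)=22. stock: 61 - 22 = 39. total_sold = 22
  Event 3 (sale 16): sell min(16,39)=16. stock: 39 - 16 = 23. total_sold = 38
  Event 4 (sale 5): sell min(5,23)=5. stock: 23 - 5 = 18. total_sold = 43
  Event 5 (return 8): 18 + 8 = 26
  Event 6 (sale 17): sell min(17,26)=17. stock: 26 - 17 = 9. total_sold = 60
  Event 7 (sale 6): sell min(6,9)=6. stock: 9 - 6 = 3. total_sold = 66
  Event 8 (sale 2): sell min(2,3)=2. stock: 3 - 2 = 1. total_sold = 68
  Event 9 (sale 1): sell min(1,1)=1. stock: 1 - 1 = 0. total_sold = 69
Final: stock = 0, total_sold = 69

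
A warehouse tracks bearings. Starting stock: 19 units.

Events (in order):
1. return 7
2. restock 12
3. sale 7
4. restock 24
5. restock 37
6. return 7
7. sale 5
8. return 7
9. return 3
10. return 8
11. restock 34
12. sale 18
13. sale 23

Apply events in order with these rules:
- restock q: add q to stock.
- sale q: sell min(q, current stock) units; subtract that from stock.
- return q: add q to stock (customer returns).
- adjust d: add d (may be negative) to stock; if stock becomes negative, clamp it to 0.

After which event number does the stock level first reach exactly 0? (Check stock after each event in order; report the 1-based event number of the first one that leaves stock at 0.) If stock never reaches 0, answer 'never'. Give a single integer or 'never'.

Answer: never

Derivation:
Processing events:
Start: stock = 19
  Event 1 (return 7): 19 + 7 = 26
  Event 2 (restock 12): 26 + 12 = 38
  Event 3 (sale 7): sell min(7,38)=7. stock: 38 - 7 = 31. total_sold = 7
  Event 4 (restock 24): 31 + 24 = 55
  Event 5 (restock 37): 55 + 37 = 92
  Event 6 (return 7): 92 + 7 = 99
  Event 7 (sale 5): sell min(5,99)=5. stock: 99 - 5 = 94. total_sold = 12
  Event 8 (return 7): 94 + 7 = 101
  Event 9 (return 3): 101 + 3 = 104
  Event 10 (return 8): 104 + 8 = 112
  Event 11 (restock 34): 112 + 34 = 146
  Event 12 (sale 18): sell min(18,146)=18. stock: 146 - 18 = 128. total_sold = 30
  Event 13 (sale 23): sell min(23,128)=23. stock: 128 - 23 = 105. total_sold = 53
Final: stock = 105, total_sold = 53

Stock never reaches 0.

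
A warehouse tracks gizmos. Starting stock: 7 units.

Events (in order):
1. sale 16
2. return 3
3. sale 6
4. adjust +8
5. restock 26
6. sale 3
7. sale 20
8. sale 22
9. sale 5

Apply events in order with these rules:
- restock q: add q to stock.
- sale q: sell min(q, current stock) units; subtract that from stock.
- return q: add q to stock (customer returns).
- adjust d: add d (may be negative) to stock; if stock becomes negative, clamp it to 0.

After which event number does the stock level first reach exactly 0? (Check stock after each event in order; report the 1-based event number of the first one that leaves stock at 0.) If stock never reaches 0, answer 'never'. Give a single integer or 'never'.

Answer: 1

Derivation:
Processing events:
Start: stock = 7
  Event 1 (sale 16): sell min(16,7)=7. stock: 7 - 7 = 0. total_sold = 7
  Event 2 (return 3): 0 + 3 = 3
  Event 3 (sale 6): sell min(6,3)=3. stock: 3 - 3 = 0. total_sold = 10
  Event 4 (adjust +8): 0 + 8 = 8
  Event 5 (restock 26): 8 + 26 = 34
  Event 6 (sale 3): sell min(3,34)=3. stock: 34 - 3 = 31. total_sold = 13
  Event 7 (sale 20): sell min(20,31)=20. stock: 31 - 20 = 11. total_sold = 33
  Event 8 (sale 22): sell min(22,11)=11. stock: 11 - 11 = 0. total_sold = 44
  Event 9 (sale 5): sell min(5,0)=0. stock: 0 - 0 = 0. total_sold = 44
Final: stock = 0, total_sold = 44

First zero at event 1.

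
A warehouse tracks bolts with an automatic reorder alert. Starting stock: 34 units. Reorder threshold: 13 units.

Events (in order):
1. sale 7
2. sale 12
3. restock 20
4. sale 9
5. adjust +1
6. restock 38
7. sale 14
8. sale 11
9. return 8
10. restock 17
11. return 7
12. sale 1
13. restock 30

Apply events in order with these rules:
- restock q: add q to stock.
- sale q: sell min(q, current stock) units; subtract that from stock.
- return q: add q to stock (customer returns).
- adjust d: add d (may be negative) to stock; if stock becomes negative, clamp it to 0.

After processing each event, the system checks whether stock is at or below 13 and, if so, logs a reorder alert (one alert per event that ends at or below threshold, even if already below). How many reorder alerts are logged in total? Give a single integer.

Answer: 0

Derivation:
Processing events:
Start: stock = 34
  Event 1 (sale 7): sell min(7,34)=7. stock: 34 - 7 = 27. total_sold = 7
  Event 2 (sale 12): sell min(12,27)=12. stock: 27 - 12 = 15. total_sold = 19
  Event 3 (restock 20): 15 + 20 = 35
  Event 4 (sale 9): sell min(9,35)=9. stock: 35 - 9 = 26. total_sold = 28
  Event 5 (adjust +1): 26 + 1 = 27
  Event 6 (restock 38): 27 + 38 = 65
  Event 7 (sale 14): sell min(14,65)=14. stock: 65 - 14 = 51. total_sold = 42
  Event 8 (sale 11): sell min(11,51)=11. stock: 51 - 11 = 40. total_sold = 53
  Event 9 (return 8): 40 + 8 = 48
  Event 10 (restock 17): 48 + 17 = 65
  Event 11 (return 7): 65 + 7 = 72
  Event 12 (sale 1): sell min(1,72)=1. stock: 72 - 1 = 71. total_sold = 54
  Event 13 (restock 30): 71 + 30 = 101
Final: stock = 101, total_sold = 54

Checking against threshold 13:
  After event 1: stock=27 > 13
  After event 2: stock=15 > 13
  After event 3: stock=35 > 13
  After event 4: stock=26 > 13
  After event 5: stock=27 > 13
  After event 6: stock=65 > 13
  After event 7: stock=51 > 13
  After event 8: stock=40 > 13
  After event 9: stock=48 > 13
  After event 10: stock=65 > 13
  After event 11: stock=72 > 13
  After event 12: stock=71 > 13
  After event 13: stock=101 > 13
Alert events: []. Count = 0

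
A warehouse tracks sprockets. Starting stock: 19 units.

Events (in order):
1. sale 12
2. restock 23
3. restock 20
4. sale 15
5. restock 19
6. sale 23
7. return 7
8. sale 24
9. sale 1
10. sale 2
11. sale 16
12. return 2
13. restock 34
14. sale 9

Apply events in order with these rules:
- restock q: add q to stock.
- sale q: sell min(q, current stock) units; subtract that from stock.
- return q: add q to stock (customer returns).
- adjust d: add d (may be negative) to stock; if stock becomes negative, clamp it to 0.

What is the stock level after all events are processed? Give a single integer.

Answer: 27

Derivation:
Processing events:
Start: stock = 19
  Event 1 (sale 12): sell min(12,19)=12. stock: 19 - 12 = 7. total_sold = 12
  Event 2 (restock 23): 7 + 23 = 30
  Event 3 (restock 20): 30 + 20 = 50
  Event 4 (sale 15): sell min(15,50)=15. stock: 50 - 15 = 35. total_sold = 27
  Event 5 (restock 19): 35 + 19 = 54
  Event 6 (sale 23): sell min(23,54)=23. stock: 54 - 23 = 31. total_sold = 50
  Event 7 (return 7): 31 + 7 = 38
  Event 8 (sale 24): sell min(24,38)=24. stock: 38 - 24 = 14. total_sold = 74
  Event 9 (sale 1): sell min(1,14)=1. stock: 14 - 1 = 13. total_sold = 75
  Event 10 (sale 2): sell min(2,13)=2. stock: 13 - 2 = 11. total_sold = 77
  Event 11 (sale 16): sell min(16,11)=11. stock: 11 - 11 = 0. total_sold = 88
  Event 12 (return 2): 0 + 2 = 2
  Event 13 (restock 34): 2 + 34 = 36
  Event 14 (sale 9): sell min(9,36)=9. stock: 36 - 9 = 27. total_sold = 97
Final: stock = 27, total_sold = 97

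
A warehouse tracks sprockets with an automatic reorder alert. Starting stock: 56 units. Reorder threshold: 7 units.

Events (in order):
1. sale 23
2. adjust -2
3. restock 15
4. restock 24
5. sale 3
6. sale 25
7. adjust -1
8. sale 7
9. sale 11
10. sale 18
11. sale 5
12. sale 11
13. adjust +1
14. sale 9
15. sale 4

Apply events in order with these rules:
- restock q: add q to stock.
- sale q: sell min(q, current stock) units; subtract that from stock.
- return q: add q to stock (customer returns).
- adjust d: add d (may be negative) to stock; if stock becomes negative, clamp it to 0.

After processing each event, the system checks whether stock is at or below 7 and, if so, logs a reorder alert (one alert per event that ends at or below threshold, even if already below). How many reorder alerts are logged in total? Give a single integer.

Processing events:
Start: stock = 56
  Event 1 (sale 23): sell min(23,56)=23. stock: 56 - 23 = 33. total_sold = 23
  Event 2 (adjust -2): 33 + -2 = 31
  Event 3 (restock 15): 31 + 15 = 46
  Event 4 (restock 24): 46 + 24 = 70
  Event 5 (sale 3): sell min(3,70)=3. stock: 70 - 3 = 67. total_sold = 26
  Event 6 (sale 25): sell min(25,67)=25. stock: 67 - 25 = 42. total_sold = 51
  Event 7 (adjust -1): 42 + -1 = 41
  Event 8 (sale 7): sell min(7,41)=7. stock: 41 - 7 = 34. total_sold = 58
  Event 9 (sale 11): sell min(11,34)=11. stock: 34 - 11 = 23. total_sold = 69
  Event 10 (sale 18): sell min(18,23)=18. stock: 23 - 18 = 5. total_sold = 87
  Event 11 (sale 5): sell min(5,5)=5. stock: 5 - 5 = 0. total_sold = 92
  Event 12 (sale 11): sell min(11,0)=0. stock: 0 - 0 = 0. total_sold = 92
  Event 13 (adjust +1): 0 + 1 = 1
  Event 14 (sale 9): sell min(9,1)=1. stock: 1 - 1 = 0. total_sold = 93
  Event 15 (sale 4): sell min(4,0)=0. stock: 0 - 0 = 0. total_sold = 93
Final: stock = 0, total_sold = 93

Checking against threshold 7:
  After event 1: stock=33 > 7
  After event 2: stock=31 > 7
  After event 3: stock=46 > 7
  After event 4: stock=70 > 7
  After event 5: stock=67 > 7
  After event 6: stock=42 > 7
  After event 7: stock=41 > 7
  After event 8: stock=34 > 7
  After event 9: stock=23 > 7
  After event 10: stock=5 <= 7 -> ALERT
  After event 11: stock=0 <= 7 -> ALERT
  After event 12: stock=0 <= 7 -> ALERT
  After event 13: stock=1 <= 7 -> ALERT
  After event 14: stock=0 <= 7 -> ALERT
  After event 15: stock=0 <= 7 -> ALERT
Alert events: [10, 11, 12, 13, 14, 15]. Count = 6

Answer: 6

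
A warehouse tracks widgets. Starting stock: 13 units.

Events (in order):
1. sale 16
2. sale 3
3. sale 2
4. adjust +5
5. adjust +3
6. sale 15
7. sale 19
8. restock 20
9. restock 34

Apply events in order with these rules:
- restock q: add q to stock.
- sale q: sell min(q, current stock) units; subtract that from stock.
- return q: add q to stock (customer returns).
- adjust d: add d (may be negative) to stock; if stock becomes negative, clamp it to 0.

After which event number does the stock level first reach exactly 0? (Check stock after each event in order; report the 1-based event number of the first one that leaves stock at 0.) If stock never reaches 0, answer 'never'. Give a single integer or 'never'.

Processing events:
Start: stock = 13
  Event 1 (sale 16): sell min(16,13)=13. stock: 13 - 13 = 0. total_sold = 13
  Event 2 (sale 3): sell min(3,0)=0. stock: 0 - 0 = 0. total_sold = 13
  Event 3 (sale 2): sell min(2,0)=0. stock: 0 - 0 = 0. total_sold = 13
  Event 4 (adjust +5): 0 + 5 = 5
  Event 5 (adjust +3): 5 + 3 = 8
  Event 6 (sale 15): sell min(15,8)=8. stock: 8 - 8 = 0. total_sold = 21
  Event 7 (sale 19): sell min(19,0)=0. stock: 0 - 0 = 0. total_sold = 21
  Event 8 (restock 20): 0 + 20 = 20
  Event 9 (restock 34): 20 + 34 = 54
Final: stock = 54, total_sold = 21

First zero at event 1.

Answer: 1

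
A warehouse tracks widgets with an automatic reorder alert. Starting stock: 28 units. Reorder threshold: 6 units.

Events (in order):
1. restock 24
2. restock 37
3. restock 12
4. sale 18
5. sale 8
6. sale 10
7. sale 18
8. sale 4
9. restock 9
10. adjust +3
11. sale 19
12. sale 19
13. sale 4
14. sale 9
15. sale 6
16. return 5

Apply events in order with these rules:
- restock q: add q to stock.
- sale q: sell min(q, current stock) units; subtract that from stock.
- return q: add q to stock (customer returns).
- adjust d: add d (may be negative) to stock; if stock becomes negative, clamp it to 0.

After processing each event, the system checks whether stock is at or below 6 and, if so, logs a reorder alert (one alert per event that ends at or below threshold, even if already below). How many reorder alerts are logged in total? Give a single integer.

Processing events:
Start: stock = 28
  Event 1 (restock 24): 28 + 24 = 52
  Event 2 (restock 37): 52 + 37 = 89
  Event 3 (restock 12): 89 + 12 = 101
  Event 4 (sale 18): sell min(18,101)=18. stock: 101 - 18 = 83. total_sold = 18
  Event 5 (sale 8): sell min(8,83)=8. stock: 83 - 8 = 75. total_sold = 26
  Event 6 (sale 10): sell min(10,75)=10. stock: 75 - 10 = 65. total_sold = 36
  Event 7 (sale 18): sell min(18,65)=18. stock: 65 - 18 = 47. total_sold = 54
  Event 8 (sale 4): sell min(4,47)=4. stock: 47 - 4 = 43. total_sold = 58
  Event 9 (restock 9): 43 + 9 = 52
  Event 10 (adjust +3): 52 + 3 = 55
  Event 11 (sale 19): sell min(19,55)=19. stock: 55 - 19 = 36. total_sold = 77
  Event 12 (sale 19): sell min(19,36)=19. stock: 36 - 19 = 17. total_sold = 96
  Event 13 (sale 4): sell min(4,17)=4. stock: 17 - 4 = 13. total_sold = 100
  Event 14 (sale 9): sell min(9,13)=9. stock: 13 - 9 = 4. total_sold = 109
  Event 15 (sale 6): sell min(6,4)=4. stock: 4 - 4 = 0. total_sold = 113
  Event 16 (return 5): 0 + 5 = 5
Final: stock = 5, total_sold = 113

Checking against threshold 6:
  After event 1: stock=52 > 6
  After event 2: stock=89 > 6
  After event 3: stock=101 > 6
  After event 4: stock=83 > 6
  After event 5: stock=75 > 6
  After event 6: stock=65 > 6
  After event 7: stock=47 > 6
  After event 8: stock=43 > 6
  After event 9: stock=52 > 6
  After event 10: stock=55 > 6
  After event 11: stock=36 > 6
  After event 12: stock=17 > 6
  After event 13: stock=13 > 6
  After event 14: stock=4 <= 6 -> ALERT
  After event 15: stock=0 <= 6 -> ALERT
  After event 16: stock=5 <= 6 -> ALERT
Alert events: [14, 15, 16]. Count = 3

Answer: 3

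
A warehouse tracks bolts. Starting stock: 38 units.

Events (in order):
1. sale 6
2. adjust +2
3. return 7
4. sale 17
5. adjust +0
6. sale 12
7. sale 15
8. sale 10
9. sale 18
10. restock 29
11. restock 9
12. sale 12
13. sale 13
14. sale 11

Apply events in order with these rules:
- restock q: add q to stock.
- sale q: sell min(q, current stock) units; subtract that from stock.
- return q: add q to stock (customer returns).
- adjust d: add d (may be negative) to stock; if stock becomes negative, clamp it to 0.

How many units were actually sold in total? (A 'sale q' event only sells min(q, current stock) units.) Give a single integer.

Answer: 83

Derivation:
Processing events:
Start: stock = 38
  Event 1 (sale 6): sell min(6,38)=6. stock: 38 - 6 = 32. total_sold = 6
  Event 2 (adjust +2): 32 + 2 = 34
  Event 3 (return 7): 34 + 7 = 41
  Event 4 (sale 17): sell min(17,41)=17. stock: 41 - 17 = 24. total_sold = 23
  Event 5 (adjust +0): 24 + 0 = 24
  Event 6 (sale 12): sell min(12,24)=12. stock: 24 - 12 = 12. total_sold = 35
  Event 7 (sale 15): sell min(15,12)=12. stock: 12 - 12 = 0. total_sold = 47
  Event 8 (sale 10): sell min(10,0)=0. stock: 0 - 0 = 0. total_sold = 47
  Event 9 (sale 18): sell min(18,0)=0. stock: 0 - 0 = 0. total_sold = 47
  Event 10 (restock 29): 0 + 29 = 29
  Event 11 (restock 9): 29 + 9 = 38
  Event 12 (sale 12): sell min(12,38)=12. stock: 38 - 12 = 26. total_sold = 59
  Event 13 (sale 13): sell min(13,26)=13. stock: 26 - 13 = 13. total_sold = 72
  Event 14 (sale 11): sell min(11,13)=11. stock: 13 - 11 = 2. total_sold = 83
Final: stock = 2, total_sold = 83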